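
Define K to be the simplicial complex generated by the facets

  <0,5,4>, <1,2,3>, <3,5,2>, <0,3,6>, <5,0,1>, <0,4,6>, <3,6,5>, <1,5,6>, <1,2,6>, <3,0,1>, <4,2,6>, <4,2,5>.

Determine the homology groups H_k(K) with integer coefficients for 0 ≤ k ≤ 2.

H_0 ≅ Z,  H_1 ≅ Z_2,  H_2 = 0.

We work with the vertex ordering 0 < 1 < 2 < 3 < 4 < 5 < 6. The simplices of K, each written with vertices in increasing order, are:

  0-simplices (7): [0], [1], [2], [3], [4], [5], [6]
  1-simplices (18): [0,1], [0,3], [0,4], [0,5], [0,6], [1,2], [1,3], [1,5], [1,6], [2,3], [2,4], [2,5], [2,6], [3,5], [3,6], [4,5], [4,6], [5,6]
  2-simplices (12): [0,1,3], [0,1,5], [0,3,6], [0,4,5], [0,4,6], [1,2,3], [1,2,6], [1,5,6], [2,3,5], [2,4,5], [2,4,6], [3,5,6]

so the chain groups are C_0 ≅ Z^7, C_1 ≅ Z^18, C_2 ≅ Z^12.

Boundary ∂_1: C_1 → C_0 maps an edge to its endpoints' difference, ∂[p,q] = q − p. For instance
  ∂[1,6] = [6] − [1].
This gives a 7×18 integer matrix of rank 6; reducing to Smith normal form yields diagonal entries (1,1,1,1,1,1).

The boundary map ∂_2: C_2 → C_1 acts by ∂[p,q,r] = [q,r] − [p,r] + [p,q]. For instance
  ∂[0,4,6] = [4,6] − [0,6] + [0,4],
  ∂[0,3,6] = [3,6] − [0,6] + [0,3].
As a 18×12 matrix over Z this has rank 12, with invariant factors (1,1,1,1,1,1,1,1,1,1,1,2).

Now H_k = ker ∂_k / im ∂_{k+1}, so:

  H_0: rank C_0 − rank ∂_1 = 7 − 6 = 1, and the invariant factors of ∂_1 are all 1, so H_0 ≅ Z.
  H_1: rank ker ∂_1 − rank ∂_2 = (18 − 6) − 12 = 0, and ∂_2 has invariant factor 2 > 1, so H_1 ≅ Z_2.
  H_2: rank ker ∂_2 − rank ∂_3 = (12 − 12) − 0 = 0, and there is no ∂_3, so H_2 ≅ 0.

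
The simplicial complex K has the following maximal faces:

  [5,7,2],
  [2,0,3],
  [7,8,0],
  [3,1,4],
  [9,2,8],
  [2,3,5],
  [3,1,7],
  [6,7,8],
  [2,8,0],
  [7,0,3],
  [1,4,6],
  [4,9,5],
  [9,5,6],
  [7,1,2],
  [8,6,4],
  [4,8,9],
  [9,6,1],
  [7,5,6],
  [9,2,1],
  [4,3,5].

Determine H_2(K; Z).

H_2 ≅ 0.

We work with the vertex ordering 0 < 1 < 2 < 3 < 4 < 5 < 6 < 7 < 8 < 9. The simplices of K, each written with vertices in increasing order, are:

  0-simplices (10): [0], [1], [2], [3], [4], [5], [6], [7], [8], [9]
  1-simplices (30): (30 of them)
  2-simplices (20): (20 of them)

so the chain groups are C_0 ≅ Z^10, C_1 ≅ Z^30, C_2 ≅ Z^20.

Boundary ∂_1: C_1 → C_0 maps an edge to its endpoints' difference, ∂[p,q] = q − p.
This gives a 10×30 integer matrix of rank 9; reducing to Smith normal form yields diagonal entries (1,1,1,1,1,1,1,1,1).

The boundary map ∂_2: C_2 → C_1 maps a triangle to the signed sum of its edges. For instance
  ∂[4,6,8] = [6,8] − [4,8] + [4,6],
  ∂[2,8,9] = [8,9] − [2,9] + [2,8].
As a 30×20 matrix over Z this has rank 20, with invariant factors (1,1,1,1,1,1,1,1,1,1,1,1,1,1,1,1,1,1,1,2).

Reading off H_k = ker ∂_k / im ∂_{k+1}:

  H_2: rank ker ∂_2 − rank ∂_3 = (20 − 20) − 0 = 0, and there is no ∂_3, so H_2 = 0.

(K is a triangulation of the Klein bottle.)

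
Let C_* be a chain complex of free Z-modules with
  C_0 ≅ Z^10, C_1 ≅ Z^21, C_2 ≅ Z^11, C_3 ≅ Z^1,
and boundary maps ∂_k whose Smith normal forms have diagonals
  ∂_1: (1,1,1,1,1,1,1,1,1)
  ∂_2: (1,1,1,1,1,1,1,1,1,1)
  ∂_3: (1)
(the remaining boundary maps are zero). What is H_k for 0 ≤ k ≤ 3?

H_0: b_0 = 10 − 0 − 9 = 1; torsion from ∂_1 factors > 1: none. So H_0 ≅ Z.
H_1: b_1 = 21 − 9 − 10 = 2; torsion from ∂_2 factors > 1: none. So H_1 ≅ Z^2.
H_2: b_2 = 11 − 10 − 1 = 0; torsion from ∂_3 factors > 1: none. So H_2 ≅ 0.
H_3: b_3 = 1 − 1 − 0 = 0; torsion from ∂_4 factors > 1: none. So H_3 ≅ 0.

H_0 ≅ Z,  H_1 ≅ Z^2,  H_2 = 0,  H_3 = 0.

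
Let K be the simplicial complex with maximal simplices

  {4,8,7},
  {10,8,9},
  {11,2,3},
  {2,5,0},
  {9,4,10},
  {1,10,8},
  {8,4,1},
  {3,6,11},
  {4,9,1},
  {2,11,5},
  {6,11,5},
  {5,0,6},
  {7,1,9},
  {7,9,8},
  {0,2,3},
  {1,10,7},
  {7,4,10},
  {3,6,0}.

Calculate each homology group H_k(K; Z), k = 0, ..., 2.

H_0 = Z^2,  H_1 = Z/2Z,  H_2 = Z.

K has 12 vertices, 27 edges, 18 triangles.
rank ∂_0 = 0, rank ∂_1 = 10 ⇒ b_0 = 12 − 0 − 10 = 2; all invariant factors of ∂_1 are 1 so no torsion. So H_0 ≅ Z^2.
rank ∂_1 = 10, rank ∂_2 = 17 ⇒ b_1 = 27 − 10 − 17 = 0; ∂_2 has invariant factor(s) [2] giving torsion. So H_1 ≅ Z/2Z.
rank ∂_2 = 17, rank ∂_3 = 0 ⇒ b_2 = 18 − 17 − 0 = 1. So H_2 ≅ Z.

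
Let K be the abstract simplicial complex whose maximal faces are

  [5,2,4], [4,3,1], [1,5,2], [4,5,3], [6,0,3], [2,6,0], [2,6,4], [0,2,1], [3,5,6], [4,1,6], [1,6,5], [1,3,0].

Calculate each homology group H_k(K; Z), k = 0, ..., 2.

H_0 = Z,  H_1 = Z/2Z,  H_2 = 0.

Fix the vertex order 0 < 1 < 2 < 3 < 4 < 5 < 6 and write every simplex with vertices in increasing order. Then dim K = 2 and the simplices of K are:

  0-simplices (7): [0], [1], [2], [3], [4], [5], [6]
  1-simplices (18): [0,1], [0,2], [0,3], [0,6], [1,2], [1,3], [1,4], [1,5], [1,6], [2,4], [2,5], [2,6], [3,4], [3,5], [3,6], [4,5], [4,6], [5,6]
  2-simplices (12): [0,1,2], [0,1,3], [0,2,6], [0,3,6], [1,2,5], [1,3,4], [1,4,6], [1,5,6], [2,4,5], [2,4,6], [3,4,5], [3,5,6]

so the chain groups are C_0 ≅ Z^7, C_1 ≅ Z^18, C_2 ≅ Z^12.

The boundary map ∂_1: C_1 → C_0 sends each edge [p,q] (with p < q) to q − p. For instance
  ∂[4,6] = [6] − [4].
This gives a 7×18 integer matrix of rank 6; reducing to Smith normal form yields diagonal entries (1,1,1,1,1,1).

The boundary map ∂_2: C_2 → C_1 sends each 2-simplex [p,q,r] to [q,r] − [p,r] + [p,q]. For instance
  ∂[1,4,6] = [4,6] − [1,6] + [1,4],
  ∂[0,3,6] = [3,6] − [0,6] + [0,3].
As a 18×12 matrix over Z this has rank 12, with invariant factors (1,1,1,1,1,1,1,1,1,1,1,2).

From H_k ≅ ker(∂_k) / im(∂_{k+1}) we obtain:

  H_0: rank C_0 − rank ∂_1 = 7 − 6 = 1, and the invariant factors of ∂_1 are all 1, so H_0 = Z.
  H_1: rank ker ∂_1 − rank ∂_2 = (18 − 6) − 12 = 0, and ∂_2 has invariant factor 2 > 1, so H_1 = Z/2Z.
  H_2: rank ker ∂_2 − rank ∂_3 = (12 − 12) − 0 = 0, and there is no ∂_3, so H_2 = 0.

As a check, the Euler characteristic is 7 − 18 + 12 = 1, which agrees with 1 − 0 + 0 = 1.
(K is a triangulation of the real projective plane RP^2.)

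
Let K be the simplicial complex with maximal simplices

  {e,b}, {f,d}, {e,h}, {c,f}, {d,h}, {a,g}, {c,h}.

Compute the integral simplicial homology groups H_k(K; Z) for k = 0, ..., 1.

H_0 = Z^2,  H_1 = Z.

Take the total order a < b < c < d < e < f < g < h on the vertex set. Then K (dimension 1) consists of the simplices:

  0-simplices (8): a, b, c, d, e, f, g, h
  1-simplices (7): ag, be, cf, ch, df, dh, eh

so the chain groups are C_0 ≅ Z^8, C_1 ≅ Z^7.

∂_1: C_1 → C_0 maps an edge to its endpoints' difference, ∂[p,q] = q − p.
The 8×7 boundary matrix has rank 6 and Smith normal form diag(1,1,1,1,1,1).

From H_k ≅ ker(∂_k) / im(∂_{k+1}) we obtain:

  H_0: rank C_0 − rank ∂_1 = 8 − 6 = 2, and the invariant factors of ∂_1 are all 1, so H_0 ≅ Z^2.
  H_1: rank ker ∂_1 − rank ∂_2 = (7 − 6) − 0 = 1, and there is no ∂_2, so H_1 ≅ Z.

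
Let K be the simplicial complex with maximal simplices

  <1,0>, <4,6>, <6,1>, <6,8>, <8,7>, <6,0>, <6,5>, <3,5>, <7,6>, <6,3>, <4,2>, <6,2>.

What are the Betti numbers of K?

b_0 = 1, b_1 = 4.

Fix the vertex order 0 < 1 < 2 < 3 < 4 < 5 < 6 < 7 < 8 and write every simplex with vertices in increasing order. Then dim K = 1 and the simplices of K are:

  0-simplices (9): [0], [1], [2], [3], [4], [5], [6], [7], [8]
  1-simplices (12): [0,1], [0,6], [1,6], [2,4], [2,6], [3,5], [3,6], [4,6], [5,6], [6,7], [6,8], [7,8]

giving chain groups C_0 ≅ Z^9, C_1 ≅ Z^12.

Boundary ∂_1: C_1 → C_0 is given by ∂[p,q] = [q] − [p].
As a 9×12 matrix over Z this has rank 8, with invariant factors (1,1,1,1,1,1,1,1).

Computing H_k = (kernel of ∂_k) / (image of ∂_{k+1}):

  H_0: rank C_0 − rank ∂_1 = 9 − 8 = 1, and the invariant factors of ∂_1 are all 1, so H_0 = Z.
  H_1: rank ker ∂_1 − rank ∂_2 = (12 − 8) − 0 = 4, and there is no ∂_2, so H_1 = Z^4.

As a check, the Euler characteristic is 9 − 12 = -3, which agrees with 1 − 4 = -3.

Hence the Betti numbers are b_0 = 1, b_1 = 4.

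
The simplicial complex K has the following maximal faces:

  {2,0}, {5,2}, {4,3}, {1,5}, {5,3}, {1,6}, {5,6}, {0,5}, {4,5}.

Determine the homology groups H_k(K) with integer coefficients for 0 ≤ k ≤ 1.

H_0 ≅ Z,  H_1 ≅ Z^3.

We work with the vertex ordering 0 < 1 < 2 < 3 < 4 < 5 < 6. The simplices of K, each written with vertices in increasing order, are:

  0-simplices (7): [0], [1], [2], [3], [4], [5], [6]
  1-simplices (9): [0,2], [0,5], [1,5], [1,6], [2,5], [3,4], [3,5], [4,5], [5,6]

giving chain groups C_0 ≅ Z^7, C_1 ≅ Z^9.

∂_1: C_1 → C_0 sends each edge [p,q] (with p < q) to q − p. For instance
  ∂[1,5] = [5] − [1].
The resulting 7×9 matrix has rank 6, and its Smith normal form has invariant factors (1,1,1,1,1,1).

Reading off H_k = ker ∂_k / im ∂_{k+1}:

  H_0: rank C_0 − rank ∂_1 = 7 − 6 = 1, and the invariant factors of ∂_1 are all 1, so H_0 = Z.
  H_1: rank ker ∂_1 − rank ∂_2 = (9 − 6) − 0 = 3, and there is no ∂_2, so H_1 = Z^3.

(K is a triangulation of a wedge of 3 circles.)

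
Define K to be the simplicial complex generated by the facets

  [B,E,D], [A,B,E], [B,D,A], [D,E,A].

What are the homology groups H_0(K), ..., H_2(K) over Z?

We work with the vertex ordering A < B < D < E. The simplices of K, each written with vertices in increasing order, are:

  0-simplices (4): A, B, D, E
  1-simplices (6): AB, AD, AE, BD, BE, DE
  2-simplices (4): ABD, ABE, ADE, BDE

so the chain groups are C_0 ≅ Z^4, C_1 ≅ Z^6, C_2 ≅ Z^4.

∂_1: C_1 → C_0 sends each edge [p,q] (with p < q) to q − p.
As a 4×6 matrix over Z this has rank 3, with invariant factors (1,1,1).

∂_2: C_2 → C_1 maps a triangle to the signed sum of its edges. For instance
  ∂BDE = DE − BE + BD,
  ∂ADE = DE − AE + AD.
The resulting 6×4 matrix has rank 3, and its Smith normal form has invariant factors (1,1,1).

From H_k ≅ ker(∂_k) / im(∂_{k+1}) we obtain:

  H_0: rank C_0 − rank ∂_1 = 4 − 3 = 1, and the invariant factors of ∂_1 are all 1, so H_0 = Z.
  H_1: rank ker ∂_1 − rank ∂_2 = (6 − 3) − 3 = 0, and the invariant factors of ∂_2 are all 1, so H_1 = 0.
  H_2: rank ker ∂_2 − rank ∂_3 = (4 − 3) − 0 = 1, and there is no ∂_3, so H_2 = Z.

As a check, the Euler characteristic is 4 − 6 + 4 = 2, which agrees with 1 − 0 + 1 = 2.

H_0 = Z,  H_1 = 0,  H_2 = Z.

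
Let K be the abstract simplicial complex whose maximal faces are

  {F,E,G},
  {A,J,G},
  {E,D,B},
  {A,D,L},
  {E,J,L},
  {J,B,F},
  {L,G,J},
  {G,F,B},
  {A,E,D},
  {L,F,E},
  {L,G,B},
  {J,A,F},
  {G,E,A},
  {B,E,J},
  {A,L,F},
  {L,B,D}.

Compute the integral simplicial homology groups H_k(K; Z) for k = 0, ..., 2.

Fix the vertex order A < B < D < E < F < G < J < L and write every simplex with vertices in increasing order. Then dim K = 2 and the simplices of K are:

  0-simplices (8): A, B, D, E, F, G, J, L
  1-simplices (24): AD, AE, AF, AG, AJ, AL, BD, BE, BF, BG, BJ, BL, DE, DL, EF, EG, EJ, EL, FG, FJ, FL, GJ, GL, JL
  2-simplices (16): ADE, ADL, AEG, AFJ, AFL, AGJ, BDE, BDL, BEJ, BFG, BFJ, BGL, EFG, EFL, EJL, GJL

so the chain groups are C_0 ≅ Z^8, C_1 ≅ Z^24, C_2 ≅ Z^16.

Boundary ∂_1: C_1 → C_0 sends each edge [p,q] (with p < q) to q − p. For instance
  ∂DL = L − D.
The resulting 8×24 matrix has rank 7, and its Smith normal form has invariant factors (1,1,1,1,1,1,1).

The boundary map ∂_2: C_2 → C_1 maps a triangle to the signed sum of its edges. For instance
  ∂AFJ = FJ − AJ + AF,
  ∂EJL = JL − EL + EJ.
The 24×16 boundary matrix has rank 15 and Smith normal form diag(1,1,1,1,1,1,1,1,1,1,1,1,1,1,1).

From H_k ≅ ker(∂_k) / im(∂_{k+1}) we obtain:

  H_0: rank C_0 − rank ∂_1 = 8 − 7 = 1, and the invariant factors of ∂_1 are all 1, so H_0 = Z.
  H_1: rank ker ∂_1 − rank ∂_2 = (24 − 7) − 15 = 2, and the invariant factors of ∂_2 are all 1, so H_1 = Z^2.
  H_2: rank ker ∂_2 − rank ∂_3 = (16 − 15) − 0 = 1, and there is no ∂_3, so H_2 = Z.

As a check, the Euler characteristic is 8 − 24 + 16 = 0, which agrees with 1 − 2 + 1 = 0.

H_0 = Z,  H_1 = Z^2,  H_2 = Z.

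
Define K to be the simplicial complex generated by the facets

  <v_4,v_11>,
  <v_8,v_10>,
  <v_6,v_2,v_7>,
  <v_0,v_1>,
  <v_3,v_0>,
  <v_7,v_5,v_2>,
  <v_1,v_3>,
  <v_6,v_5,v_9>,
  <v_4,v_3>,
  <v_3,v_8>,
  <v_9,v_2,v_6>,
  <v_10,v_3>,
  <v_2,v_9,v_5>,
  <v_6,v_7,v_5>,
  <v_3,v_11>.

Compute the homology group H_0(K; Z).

H_0 = Z^2.

Take the total order v_0 < v_1 < v_2 < v_3 < v_4 < v_5 < v_6 < v_7 < v_8 < v_9 < v_10 < v_11 on the vertex set. Then K (dimension 2) consists of the simplices:

  0-simplices (12): [v_0], [v_1], [v_2], [v_3], [v_4], [v_5], [v_6], [v_7], [v_8], [v_9], [v_10], [v_11]
  1-simplices (18): (18 of them)
  2-simplices (6): [v_2,v_5,v_7], [v_2,v_5,v_9], [v_2,v_6,v_7], [v_2,v_6,v_9], [v_5,v_6,v_7], [v_5,v_6,v_9]

giving chain groups C_0 ≅ Z^12, C_1 ≅ Z^18, C_2 ≅ Z^6.

Boundary ∂_1: C_1 → C_0 is given by ∂[p,q] = [q] − [p]. For instance
  ∂[v_4,v_11] = [v_11] − [v_4].
The 12×18 boundary matrix has rank 10 and Smith normal form diag(1,1,1,1,1,1,1,1,1,1).

The boundary map ∂_2: C_2 → C_1 maps a triangle to the signed sum of its edges. For instance
  ∂[v_2,v_6,v_9] = [v_6,v_9] − [v_2,v_9] + [v_2,v_6],
  ∂[v_5,v_6,v_9] = [v_6,v_9] − [v_5,v_9] + [v_5,v_6].
The resulting 18×6 matrix has rank 5, and its Smith normal form has invariant factors (1,1,1,1,1).

Now H_k = ker ∂_k / im ∂_{k+1}, so:

  H_0: rank C_0 − rank ∂_1 = 12 − 10 = 2, and the invariant factors of ∂_1 are all 1, so H_0 = Z^2.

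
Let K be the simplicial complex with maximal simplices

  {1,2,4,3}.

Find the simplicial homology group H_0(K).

H_0 ≅ Z.

Order the vertices as 1 < 2 < 3 < 4. Listing each simplex with vertices in this order, K has dimension 3 with simplices:

  0-simplices (4): [1], [2], [3], [4]
  1-simplices (6): [1,2], [1,3], [1,4], [2,3], [2,4], [3,4]
  2-simplices (4): [1,2,3], [1,2,4], [1,3,4], [2,3,4]
  3-simplices (1): [1,2,3,4]

Hence C_0 ≅ Z^4, C_1 ≅ Z^6, C_2 ≅ Z^4, C_3 ≅ Z^1.

Boundary ∂_1: C_1 → C_0 sends each edge [p,q] (with p < q) to q − p. For instance
  ∂[1,3] = [3] − [1].
The 4×6 boundary matrix has rank 3 and Smith normal form diag(1,1,1).

∂_2: C_2 → C_1 sends each 2-simplex [p,q,r] to [q,r] − [p,r] + [p,q]. For instance
  ∂[1,3,4] = [3,4] − [1,4] + [1,3],
  ∂[1,2,3] = [2,3] − [1,3] + [1,2].
The resulting 6×4 matrix has rank 3, and its Smith normal form has invariant factors (1,1,1).

∂_3: C_3 → C_2 sends each 3-simplex σ to the alternating sum Σ_i (−1)^i (σ with its i-th vertex removed). For instance
  ∂[1,2,3,4] = [2,3,4] − [1,3,4] + [1,2,4] − [1,2,3].
The resulting 4×1 matrix has rank 1, and its Smith normal form has invariant factors (1).

Reading off H_k = ker ∂_k / im ∂_{k+1}:

  H_0: rank C_0 − rank ∂_1 = 4 − 3 = 1, and the invariant factors of ∂_1 are all 1, so H_0 = Z.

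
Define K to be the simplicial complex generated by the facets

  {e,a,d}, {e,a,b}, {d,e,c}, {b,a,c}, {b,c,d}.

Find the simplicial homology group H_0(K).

We work with the vertex ordering a < b < c < d < e. The simplices of K, each written with vertices in increasing order, are:

  0-simplices (5): a, b, c, d, e
  1-simplices (10): ab, ac, ad, ae, bc, bd, be, cd, ce, de
  2-simplices (5): abc, abe, ade, bcd, cde

so the chain groups are C_0 ≅ Z^5, C_1 ≅ Z^10, C_2 ≅ Z^5.

∂_1: C_1 → C_0 is given by ∂[p,q] = [q] − [p]. For instance
  ∂be = e − b.
As a 5×10 matrix over Z this has rank 4, with invariant factors (1,1,1,1).

Boundary ∂_2: C_2 → C_1 acts by ∂[p,q,r] = [q,r] − [p,r] + [p,q]. For instance
  ∂abe = be − ae + ab,
  ∂abc = bc − ac + ab.
As a 10×5 matrix over Z this has rank 5, with invariant factors (1,1,1,1,1).

Reading off H_k = ker ∂_k / im ∂_{k+1}:

  H_0: rank C_0 − rank ∂_1 = 5 − 4 = 1, and the invariant factors of ∂_1 are all 1, so H_0 ≅ Z.

H_0 ≅ Z.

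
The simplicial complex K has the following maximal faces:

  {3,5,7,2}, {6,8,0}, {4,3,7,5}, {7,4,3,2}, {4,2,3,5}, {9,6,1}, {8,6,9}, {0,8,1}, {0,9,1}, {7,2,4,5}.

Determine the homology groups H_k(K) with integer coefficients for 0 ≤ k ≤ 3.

H_0 ≅ Z^2,  H_1 ≅ Z,  H_2 = 0,  H_3 ≅ Z.

We work with the vertex ordering 0 < 1 < 2 < 3 < 4 < 5 < 6 < 7 < 8 < 9. The simplices of K, each written with vertices in increasing order, are:

  0-simplices (10): [0], [1], [2], [3], [4], [5], [6], [7], [8], [9]
  1-simplices (20): [0,1], [0,6], [0,8], [0,9], [1,6], [1,8], [1,9], [2,3], [2,4], [2,5], [2,7], [3,4], [3,5], [3,7], [4,5], [4,7], [5,7], [6,8], [6,9], [8,9]
  2-simplices (15): [0,1,8], [0,1,9], [0,6,8], [1,6,9], [2,3,4], [2,3,5], [2,3,7], [2,4,5], [2,4,7], [2,5,7], [3,4,5], [3,4,7], [3,5,7], [4,5,7], [6,8,9]
  3-simplices (5): [2,3,4,5], [2,3,4,7], [2,3,5,7], [2,4,5,7], [3,4,5,7]

giving chain groups C_0 ≅ Z^10, C_1 ≅ Z^20, C_2 ≅ Z^15, C_3 ≅ Z^5.

Boundary ∂_1: C_1 → C_0 maps an edge to its endpoints' difference, ∂[p,q] = q − p. For instance
  ∂[2,4] = [4] − [2].
This gives a 10×20 integer matrix of rank 8; reducing to Smith normal form yields diagonal entries (1,1,1,1,1,1,1,1).

The boundary map ∂_2: C_2 → C_1 maps a triangle to the signed sum of its edges. For instance
  ∂[3,4,7] = [4,7] − [3,7] + [3,4],
  ∂[0,1,8] = [1,8] − [0,8] + [0,1].
This gives a 20×15 integer matrix of rank 11; reducing to Smith normal form yields diagonal entries (1,1,1,1,1,1,1,1,1,1,1).

Boundary ∂_3: C_3 → C_2 sends each 3-simplex σ to the alternating sum Σ_i (−1)^i (σ with its i-th vertex removed). For instance
  ∂[2,3,4,7] = [3,4,7] − [2,4,7] + [2,3,7] − [2,3,4],
  ∂[2,3,4,5] = [3,4,5] − [2,4,5] + [2,3,5] − [2,3,4].
As a 15×5 matrix over Z this has rank 4, with invariant factors (1,1,1,1).

Reading off H_k = ker ∂_k / im ∂_{k+1}:

  H_0: rank C_0 − rank ∂_1 = 10 − 8 = 2, and the invariant factors of ∂_1 are all 1, so H_0 ≅ Z^2.
  H_1: rank ker ∂_1 − rank ∂_2 = (20 − 8) − 11 = 1, and the invariant factors of ∂_2 are all 1, so H_1 ≅ Z.
  H_2: rank ker ∂_2 − rank ∂_3 = (15 − 11) − 4 = 0, and the invariant factors of ∂_3 are all 1, so H_2 ≅ 0.
  H_3: rank ker ∂_3 − rank ∂_4 = (5 − 4) − 0 = 1, and there is no ∂_4, so H_3 ≅ Z.

(K is a triangulation of the disjoint union of the Möbius band and the 3-sphere S^3.)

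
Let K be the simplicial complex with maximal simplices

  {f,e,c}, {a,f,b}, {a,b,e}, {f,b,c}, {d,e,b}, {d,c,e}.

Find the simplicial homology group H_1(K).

H_1 = Z.

We work with the vertex ordering a < b < c < d < e < f. The simplices of K, each written with vertices in increasing order, are:

  0-simplices (6): a, b, c, d, e, f
  1-simplices (12): ab, ae, af, bc, bd, be, bf, cd, ce, cf, de, ef
  2-simplices (6): abe, abf, bcf, bde, cde, cef

giving chain groups C_0 ≅ Z^6, C_1 ≅ Z^12, C_2 ≅ Z^6.

Boundary ∂_1: C_1 → C_0 maps an edge to its endpoints' difference, ∂[p,q] = q − p. For instance
  ∂bc = c − b.
As a 6×12 matrix over Z this has rank 5, with invariant factors (1,1,1,1,1).

The boundary map ∂_2: C_2 → C_1 acts by ∂[p,q,r] = [q,r] − [p,r] + [p,q]. For instance
  ∂cde = de − ce + cd,
  ∂abf = bf − af + ab.
The 12×6 boundary matrix has rank 6 and Smith normal form diag(1,1,1,1,1,1).

Now H_k = ker ∂_k / im ∂_{k+1}, so:

  H_1: rank ker ∂_1 − rank ∂_2 = (12 − 5) − 6 = 1, and the invariant factors of ∂_2 are all 1, so H_1 ≅ Z.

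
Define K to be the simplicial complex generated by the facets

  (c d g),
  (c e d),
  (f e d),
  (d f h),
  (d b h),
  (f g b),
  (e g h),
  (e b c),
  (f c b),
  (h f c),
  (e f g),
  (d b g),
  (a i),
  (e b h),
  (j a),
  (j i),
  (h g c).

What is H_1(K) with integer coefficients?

H_1 ≅ Z^3.

Order the vertices as a < b < c < d < e < f < g < h < i < j. Listing each simplex with vertices in this order, K has dimension 2 with simplices:

  0-simplices (10): a, b, c, d, e, f, g, h, i, j
  1-simplices (24): ai, aj, bc, bd, be, bf, bg, bh, cd, ce, cf, cg, ch, de, df, dg, dh, ef, eg, eh, fg, fh, gh, ij
  2-simplices (14): bce, bcf, bdg, bdh, beh, bfg, cde, cdg, cfh, cgh, def, dfh, efg, egh

giving chain groups C_0 ≅ Z^10, C_1 ≅ Z^24, C_2 ≅ Z^14.

The boundary map ∂_1: C_1 → C_0 maps an edge to its endpoints' difference, ∂[p,q] = q − p.
As a 10×24 matrix over Z this has rank 8, with invariant factors (1,1,1,1,1,1,1,1).

Boundary ∂_2: C_2 → C_1 maps a triangle to the signed sum of its edges. For instance
  ∂beh = eh − bh + be,
  ∂bce = ce − be + bc.
The resulting 24×14 matrix has rank 13, and its Smith normal form has invariant factors (1,1,1,1,1,1,1,1,1,1,1,1,1).

From H_k ≅ ker(∂_k) / im(∂_{k+1}) we obtain:

  H_1: rank ker ∂_1 − rank ∂_2 = (24 − 8) − 13 = 3, and the invariant factors of ∂_2 are all 1, so H_1 = Z^3.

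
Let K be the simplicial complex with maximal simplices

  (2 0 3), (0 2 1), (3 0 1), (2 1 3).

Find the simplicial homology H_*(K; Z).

Take the total order 0 < 1 < 2 < 3 on the vertex set. Then K (dimension 2) consists of the simplices:

  0-simplices (4): [0], [1], [2], [3]
  1-simplices (6): [0,1], [0,2], [0,3], [1,2], [1,3], [2,3]
  2-simplices (4): [0,1,2], [0,1,3], [0,2,3], [1,2,3]

so the chain groups are C_0 ≅ Z^4, C_1 ≅ Z^6, C_2 ≅ Z^4.

∂_1: C_1 → C_0 sends each edge [p,q] (with p < q) to q − p. For instance
  ∂[1,3] = [3] − [1].
This gives a 4×6 integer matrix of rank 3; reducing to Smith normal form yields diagonal entries (1,1,1).

∂_2: C_2 → C_1 acts by ∂[p,q,r] = [q,r] − [p,r] + [p,q]. For instance
  ∂[1,2,3] = [2,3] − [1,3] + [1,2],
  ∂[0,1,2] = [1,2] − [0,2] + [0,1].
The 6×4 boundary matrix has rank 3 and Smith normal form diag(1,1,1).

From H_k ≅ ker(∂_k) / im(∂_{k+1}) we obtain:

  H_0: rank C_0 − rank ∂_1 = 4 − 3 = 1, and the invariant factors of ∂_1 are all 1, so H_0 ≅ Z.
  H_1: rank ker ∂_1 − rank ∂_2 = (6 − 3) − 3 = 0, and the invariant factors of ∂_2 are all 1, so H_1 ≅ 0.
  H_2: rank ker ∂_2 − rank ∂_3 = (4 − 3) − 0 = 1, and there is no ∂_3, so H_2 ≅ Z.

As a check, the Euler characteristic is 4 − 6 + 4 = 2, which agrees with 1 − 0 + 1 = 2.

H_0 = Z,  H_1 = 0,  H_2 = Z.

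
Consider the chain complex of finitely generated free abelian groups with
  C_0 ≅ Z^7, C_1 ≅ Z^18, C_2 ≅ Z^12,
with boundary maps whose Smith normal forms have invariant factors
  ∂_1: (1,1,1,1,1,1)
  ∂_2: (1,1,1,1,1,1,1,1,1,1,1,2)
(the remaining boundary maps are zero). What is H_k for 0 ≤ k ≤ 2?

H_0 ≅ Z,  H_1 ≅ Z_2,  H_2 = 0.

H_0: b_0 = 7 − 0 − 6 = 1; torsion from ∂_1 factors > 1: none. So H_0 ≅ Z.
H_1: b_1 = 18 − 6 − 12 = 0; torsion from ∂_2 factors > 1: [2]. So H_1 ≅ Z_2.
H_2: b_2 = 12 − 12 − 0 = 0; torsion from ∂_3 factors > 1: none. So H_2 ≅ 0.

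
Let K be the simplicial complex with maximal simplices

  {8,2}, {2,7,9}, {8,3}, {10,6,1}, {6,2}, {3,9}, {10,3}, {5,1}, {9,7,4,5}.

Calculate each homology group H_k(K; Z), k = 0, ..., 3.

Fix the vertex order 1 < 2 < 3 < 4 < 5 < 6 < 7 < 8 < 9 < 10 and write every simplex with vertices in increasing order. Then dim K = 3 and the simplices of K are:

  0-simplices (10): [1], [2], [3], [4], [5], [6], [7], [8], [9], [10]
  1-simplices (17): [1,5], [1,6], [1,10], [2,6], [2,7], [2,8], [2,9], [3,8], [3,9], [3,10], [4,5], [4,7], [4,9], [5,7], [5,9], [6,10], [7,9]
  2-simplices (6): [1,6,10], [2,7,9], [4,5,7], [4,5,9], [4,7,9], [5,7,9]
  3-simplices (1): [4,5,7,9]

so the chain groups are C_0 ≅ Z^10, C_1 ≅ Z^17, C_2 ≅ Z^6, C_3 ≅ Z^1.

Boundary ∂_1: C_1 → C_0 sends each edge [p,q] (with p < q) to q − p.
The 10×17 boundary matrix has rank 9 and Smith normal form diag(1,1,1,1,1,1,1,1,1).

∂_2: C_2 → C_1 sends each 2-simplex [p,q,r] to [q,r] − [p,r] + [p,q]. For instance
  ∂[4,5,9] = [5,9] − [4,9] + [4,5],
  ∂[4,5,7] = [5,7] − [4,7] + [4,5].
As a 17×6 matrix over Z this has rank 5, with invariant factors (1,1,1,1,1).

The boundary map ∂_3: C_3 → C_2 sends each 3-simplex σ to the alternating sum Σ_i (−1)^i (σ with its i-th vertex removed). For instance
  ∂[4,5,7,9] = [5,7,9] − [4,7,9] + [4,5,9] − [4,5,7].
This gives a 6×1 integer matrix of rank 1; reducing to Smith normal form yields diagonal entries (1).

From H_k ≅ ker(∂_k) / im(∂_{k+1}) we obtain:

  H_0: rank C_0 − rank ∂_1 = 10 − 9 = 1, and the invariant factors of ∂_1 are all 1, so H_0 = Z.
  H_1: rank ker ∂_1 − rank ∂_2 = (17 − 9) − 5 = 3, and the invariant factors of ∂_2 are all 1, so H_1 = Z^3.
  H_2: rank ker ∂_2 − rank ∂_3 = (6 − 5) − 1 = 0, and the invariant factors of ∂_3 are all 1, so H_2 = 0.
  H_3: rank ker ∂_3 − rank ∂_4 = (1 − 1) − 0 = 0, and there is no ∂_4, so H_3 = 0.

H_0 = Z,  H_1 = Z^3,  H_2 = 0,  H_3 = 0.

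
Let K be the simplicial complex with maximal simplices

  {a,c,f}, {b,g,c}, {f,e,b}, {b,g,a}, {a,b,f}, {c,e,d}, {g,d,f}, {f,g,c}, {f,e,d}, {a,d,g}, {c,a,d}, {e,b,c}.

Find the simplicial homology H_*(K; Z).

Take the total order a < b < c < d < e < f < g on the vertex set. Then K (dimension 2) consists of the simplices:

  0-simplices (7): a, b, c, d, e, f, g
  1-simplices (18): ab, ac, ad, af, ag, bc, be, bf, bg, cd, ce, cf, cg, de, df, dg, ef, fg
  2-simplices (12): abf, abg, acd, acf, adg, bce, bcg, bef, cde, cfg, def, dfg

so the chain groups are C_0 ≅ Z^7, C_1 ≅ Z^18, C_2 ≅ Z^12.

Boundary ∂_1: C_1 → C_0 maps an edge to its endpoints' difference, ∂[p,q] = q − p. For instance
  ∂be = e − b.
The 7×18 boundary matrix has rank 6 and Smith normal form diag(1,1,1,1,1,1).

Boundary ∂_2: C_2 → C_1 acts by ∂[p,q,r] = [q,r] − [p,r] + [p,q]. For instance
  ∂bef = ef − bf + be,
  ∂bcg = cg − bg + bc.
As a 18×12 matrix over Z this has rank 12, with invariant factors (1,1,1,1,1,1,1,1,1,1,1,2).

Reading off H_k = ker ∂_k / im ∂_{k+1}:

  H_0: rank C_0 − rank ∂_1 = 7 − 6 = 1, and the invariant factors of ∂_1 are all 1, so H_0 ≅ Z.
  H_1: rank ker ∂_1 − rank ∂_2 = (18 − 6) − 12 = 0, and ∂_2 has invariant factor 2 > 1, so H_1 ≅ Z/2.
  H_2: rank ker ∂_2 − rank ∂_3 = (12 − 12) − 0 = 0, and there is no ∂_3, so H_2 ≅ 0.

H_0 = Z,  H_1 = Z/2,  H_2 = 0.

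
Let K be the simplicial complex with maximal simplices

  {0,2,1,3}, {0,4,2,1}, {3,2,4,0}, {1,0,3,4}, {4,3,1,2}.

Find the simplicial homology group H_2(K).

Take the total order 0 < 1 < 2 < 3 < 4 on the vertex set. Then K (dimension 3) consists of the simplices:

  0-simplices (5): [0], [1], [2], [3], [4]
  1-simplices (10): [0,1], [0,2], [0,3], [0,4], [1,2], [1,3], [1,4], [2,3], [2,4], [3,4]
  2-simplices (10): [0,1,2], [0,1,3], [0,1,4], [0,2,3], [0,2,4], [0,3,4], [1,2,3], [1,2,4], [1,3,4], [2,3,4]
  3-simplices (5): [0,1,2,3], [0,1,2,4], [0,1,3,4], [0,2,3,4], [1,2,3,4]

giving chain groups C_0 ≅ Z^5, C_1 ≅ Z^10, C_2 ≅ Z^10, C_3 ≅ Z^5.

∂_1: C_1 → C_0 sends each edge [p,q] (with p < q) to q − p. For instance
  ∂[0,1] = [1] − [0].
This gives a 5×10 integer matrix of rank 4; reducing to Smith normal form yields diagonal entries (1,1,1,1).

The boundary map ∂_2: C_2 → C_1 acts by ∂[p,q,r] = [q,r] − [p,r] + [p,q]. For instance
  ∂[0,2,4] = [2,4] − [0,4] + [0,2],
  ∂[1,2,4] = [2,4] − [1,4] + [1,2].
The 10×10 boundary matrix has rank 6 and Smith normal form diag(1,1,1,1,1,1).

∂_3: C_3 → C_2 sends each 3-simplex σ to the alternating sum Σ_i (−1)^i (σ with its i-th vertex removed). For instance
  ∂[0,2,3,4] = [2,3,4] − [0,3,4] + [0,2,4] − [0,2,3],
  ∂[0,1,2,4] = [1,2,4] − [0,2,4] + [0,1,4] − [0,1,2].
This gives a 10×5 integer matrix of rank 4; reducing to Smith normal form yields diagonal entries (1,1,1,1).

From H_k ≅ ker(∂_k) / im(∂_{k+1}) we obtain:

  H_2: rank ker ∂_2 − rank ∂_3 = (10 − 6) − 4 = 0, and the invariant factors of ∂_3 are all 1, so H_2 = 0.

H_2 ≅ 0.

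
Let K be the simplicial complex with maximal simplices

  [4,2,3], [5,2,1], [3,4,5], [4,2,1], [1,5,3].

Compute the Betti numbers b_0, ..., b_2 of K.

b_0 = 1, b_1 = 1, b_2 = 0.

Order the vertices as 1 < 2 < 3 < 4 < 5. Listing each simplex with vertices in this order, K has dimension 2 with simplices:

  0-simplices (5): [1], [2], [3], [4], [5]
  1-simplices (10): [1,2], [1,3], [1,4], [1,5], [2,3], [2,4], [2,5], [3,4], [3,5], [4,5]
  2-simplices (5): [1,2,4], [1,2,5], [1,3,5], [2,3,4], [3,4,5]

giving chain groups C_0 ≅ Z^5, C_1 ≅ Z^10, C_2 ≅ Z^5.

Boundary ∂_1: C_1 → C_0 is given by ∂[p,q] = [q] − [p].
This gives a 5×10 integer matrix of rank 4; reducing to Smith normal form yields diagonal entries (1,1,1,1).

The boundary map ∂_2: C_2 → C_1 sends each 2-simplex [p,q,r] to [q,r] − [p,r] + [p,q]. For instance
  ∂[3,4,5] = [4,5] − [3,5] + [3,4],
  ∂[1,3,5] = [3,5] − [1,5] + [1,3].
As a 10×5 matrix over Z this has rank 5, with invariant factors (1,1,1,1,1).

Now H_k = ker ∂_k / im ∂_{k+1}, so:

  H_0: rank C_0 − rank ∂_1 = 5 − 4 = 1, and the invariant factors of ∂_1 are all 1, so H_0 ≅ Z.
  H_1: rank ker ∂_1 − rank ∂_2 = (10 − 4) − 5 = 1, and the invariant factors of ∂_2 are all 1, so H_1 ≅ Z.
  H_2: rank ker ∂_2 − rank ∂_3 = (5 − 5) − 0 = 0, and there is no ∂_3, so H_2 ≅ 0.

Hence the Betti numbers are b_0 = 1, b_1 = 1, b_2 = 0.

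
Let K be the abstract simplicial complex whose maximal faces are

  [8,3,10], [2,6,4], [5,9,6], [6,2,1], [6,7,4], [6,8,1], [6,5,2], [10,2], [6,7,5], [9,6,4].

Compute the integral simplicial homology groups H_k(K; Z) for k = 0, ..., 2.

Take the total order 1 < 2 < 3 < 4 < 5 < 6 < 7 < 8 < 9 < 10 on the vertex set. Then K (dimension 2) consists of the simplices:

  0-simplices (10): [1], [2], [3], [4], [5], [6], [7], [8], [9], [10]
  1-simplices (19): [1,2], [1,6], [1,8], [2,4], [2,5], [2,6], [2,10], [3,8], [3,10], [4,6], [4,7], [4,9], [5,6], [5,7], [5,9], [6,7], [6,8], [6,9], [8,10]
  2-simplices (9): [1,2,6], [1,6,8], [2,4,6], [2,5,6], [3,8,10], [4,6,7], [4,6,9], [5,6,7], [5,6,9]

giving chain groups C_0 ≅ Z^10, C_1 ≅ Z^19, C_2 ≅ Z^9.

∂_1: C_1 → C_0 maps an edge to its endpoints' difference, ∂[p,q] = q − p.
This gives a 10×19 integer matrix of rank 9; reducing to Smith normal form yields diagonal entries (1,1,1,1,1,1,1,1,1).

The boundary map ∂_2: C_2 → C_1 acts by ∂[p,q,r] = [q,r] − [p,r] + [p,q]. For instance
  ∂[1,2,6] = [2,6] − [1,6] + [1,2],
  ∂[4,6,7] = [6,7] − [4,7] + [4,6].
As a 19×9 matrix over Z this has rank 9, with invariant factors (1,1,1,1,1,1,1,1,1).

Now H_k = ker ∂_k / im ∂_{k+1}, so:

  H_0: rank C_0 − rank ∂_1 = 10 − 9 = 1, and the invariant factors of ∂_1 are all 1, so H_0 ≅ Z.
  H_1: rank ker ∂_1 − rank ∂_2 = (19 − 9) − 9 = 1, and the invariant factors of ∂_2 are all 1, so H_1 ≅ Z.
  H_2: rank ker ∂_2 − rank ∂_3 = (9 − 9) − 0 = 0, and there is no ∂_3, so H_2 ≅ 0.

H_0 = Z,  H_1 = Z,  H_2 = 0.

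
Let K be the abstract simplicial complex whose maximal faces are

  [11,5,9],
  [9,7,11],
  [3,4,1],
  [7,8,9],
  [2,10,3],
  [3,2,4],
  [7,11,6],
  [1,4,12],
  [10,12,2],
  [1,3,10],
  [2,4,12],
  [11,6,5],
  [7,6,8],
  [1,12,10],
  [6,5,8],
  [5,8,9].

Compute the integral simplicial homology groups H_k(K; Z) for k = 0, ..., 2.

H_0 = Z^2,  H_1 = 0,  H_2 = Z^2.

Fix the vertex order 1 < 2 < 3 < 4 < 5 < 6 < 7 < 8 < 9 < 10 < 11 < 12 and write every simplex with vertices in increasing order. Then dim K = 2 and the simplices of K are:

  0-simplices (12): [1], [2], [3], [4], [5], [6], [7], [8], [9], [10], [11], [12]
  1-simplices (24): (24 of them)
  2-simplices (16): [1,3,4], [1,3,10], [1,4,12], [1,10,12], [2,3,4], [2,3,10], [2,4,12], [2,10,12], [5,6,8], [5,6,11], [5,8,9], [5,9,11], [6,7,8], [6,7,11], [7,8,9], [7,9,11]

giving chain groups C_0 ≅ Z^12, C_1 ≅ Z^24, C_2 ≅ Z^16.

∂_1: C_1 → C_0 sends each edge [p,q] (with p < q) to q − p.
The 12×24 boundary matrix has rank 10 and Smith normal form diag(1,1,1,1,1,1,1,1,1,1).

The boundary map ∂_2: C_2 → C_1 sends each 2-simplex [p,q,r] to [q,r] − [p,r] + [p,q]. For instance
  ∂[1,3,4] = [3,4] − [1,4] + [1,3],
  ∂[2,3,4] = [3,4] − [2,4] + [2,3].
As a 24×16 matrix over Z this has rank 14, with invariant factors (1,1,1,1,1,1,1,1,1,1,1,1,1,1).

Now H_k = ker ∂_k / im ∂_{k+1}, so:

  H_0: rank C_0 − rank ∂_1 = 12 − 10 = 2, and the invariant factors of ∂_1 are all 1, so H_0 = Z^2.
  H_1: rank ker ∂_1 − rank ∂_2 = (24 − 10) − 14 = 0, and the invariant factors of ∂_2 are all 1, so H_1 = 0.
  H_2: rank ker ∂_2 − rank ∂_3 = (16 − 14) − 0 = 2, and there is no ∂_3, so H_2 = Z^2.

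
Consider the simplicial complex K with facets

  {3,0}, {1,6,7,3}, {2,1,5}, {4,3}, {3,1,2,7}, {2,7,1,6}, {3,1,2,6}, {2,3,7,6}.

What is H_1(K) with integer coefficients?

H_1 ≅ 0.

K has 8 vertices, 14 edges, 11 triangles, 5 3-simplices.
rank ∂_1 = 7, rank ∂_2 = 7 ⇒ b_1 = 14 − 7 − 7 = 0; all invariant factors of ∂_2 are 1 so no torsion. So H_1 ≅ 0.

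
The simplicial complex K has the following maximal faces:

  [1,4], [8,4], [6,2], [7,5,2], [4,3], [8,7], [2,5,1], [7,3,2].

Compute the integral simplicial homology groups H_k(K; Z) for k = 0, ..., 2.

Order the vertices as 1 < 2 < 3 < 4 < 5 < 6 < 7 < 8. Listing each simplex with vertices in this order, K has dimension 2 with simplices:

  0-simplices (8): [1], [2], [3], [4], [5], [6], [7], [8]
  1-simplices (12): [1,2], [1,4], [1,5], [2,3], [2,5], [2,6], [2,7], [3,4], [3,7], [4,8], [5,7], [7,8]
  2-simplices (3): [1,2,5], [2,3,7], [2,5,7]

so the chain groups are C_0 ≅ Z^8, C_1 ≅ Z^12, C_2 ≅ Z^3.

The boundary map ∂_1: C_1 → C_0 sends each edge [p,q] (with p < q) to q − p.
The resulting 8×12 matrix has rank 7, and its Smith normal form has invariant factors (1,1,1,1,1,1,1).

∂_2: C_2 → C_1 sends each 2-simplex [p,q,r] to [q,r] − [p,r] + [p,q]. For instance
  ∂[2,5,7] = [5,7] − [2,7] + [2,5],
  ∂[2,3,7] = [3,7] − [2,7] + [2,3].
The 12×3 boundary matrix has rank 3 and Smith normal form diag(1,1,1).

Now H_k = ker ∂_k / im ∂_{k+1}, so:

  H_0: rank C_0 − rank ∂_1 = 8 − 7 = 1, and the invariant factors of ∂_1 are all 1, so H_0 ≅ Z.
  H_1: rank ker ∂_1 − rank ∂_2 = (12 − 7) − 3 = 2, and the invariant factors of ∂_2 are all 1, so H_1 ≅ Z^2.
  H_2: rank ker ∂_2 − rank ∂_3 = (3 − 3) − 0 = 0, and there is no ∂_3, so H_2 ≅ 0.

H_0 = Z,  H_1 = Z^2,  H_2 = 0.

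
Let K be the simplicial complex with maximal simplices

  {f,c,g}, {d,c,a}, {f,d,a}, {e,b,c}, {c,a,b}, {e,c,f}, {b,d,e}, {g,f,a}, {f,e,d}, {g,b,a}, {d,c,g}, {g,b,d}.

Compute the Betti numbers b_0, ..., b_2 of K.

Order the vertices as a < b < c < d < e < f < g. Listing each simplex with vertices in this order, K has dimension 2 with simplices:

  0-simplices (7): a, b, c, d, e, f, g
  1-simplices (18): ab, ac, ad, af, ag, bc, bd, be, bg, cd, ce, cf, cg, de, df, dg, ef, fg
  2-simplices (12): abc, abg, acd, adf, afg, bce, bde, bdg, cdg, cef, cfg, def

so the chain groups are C_0 ≅ Z^7, C_1 ≅ Z^18, C_2 ≅ Z^12.

Boundary ∂_1: C_1 → C_0 is given by ∂[p,q] = [q] − [p]. For instance
  ∂bg = g − b.
As a 7×18 matrix over Z this has rank 6, with invariant factors (1,1,1,1,1,1).

Boundary ∂_2: C_2 → C_1 maps a triangle to the signed sum of its edges. For instance
  ∂abc = bc − ac + ab,
  ∂acd = cd − ad + ac.
As a 18×12 matrix over Z this has rank 12, with invariant factors (1,1,1,1,1,1,1,1,1,1,1,2).

Computing H_k = (kernel of ∂_k) / (image of ∂_{k+1}):

  H_0: rank C_0 − rank ∂_1 = 7 − 6 = 1, and the invariant factors of ∂_1 are all 1, so H_0 ≅ Z.
  H_1: rank ker ∂_1 − rank ∂_2 = (18 − 6) − 12 = 0, and ∂_2 has invariant factor 2 > 1, so H_1 ≅ Z_2.
  H_2: rank ker ∂_2 − rank ∂_3 = (12 − 12) − 0 = 0, and there is no ∂_3, so H_2 ≅ 0.

Hence the Betti numbers are b_0 = 1, b_1 = 0, b_2 = 0.

b_0 = 1, b_1 = 0, b_2 = 0.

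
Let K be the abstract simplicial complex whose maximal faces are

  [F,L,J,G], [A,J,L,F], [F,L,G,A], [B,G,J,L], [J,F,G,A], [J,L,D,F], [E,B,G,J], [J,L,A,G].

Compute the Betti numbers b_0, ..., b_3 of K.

Fix the vertex order A < B < D < E < F < G < J < L and write every simplex with vertices in increasing order. Then dim K = 3 and the simplices of K are:

  0-simplices (8): A, B, D, E, F, G, J, L
  1-simplices (19): AF, AG, AJ, AL, BE, BG, BJ, BL, DF, DJ, DL, EG, EJ, FG, FJ, FL, GJ, GL, JL
  2-simplices (19): AFG, AFJ, AFL, AGJ, AGL, AJL, BEG, BEJ, BGJ, BGL, BJL, DFJ, DFL, DJL, EGJ, FGJ, FGL, FJL, GJL
  3-simplices (8): AFGJ, AFGL, AFJL, AGJL, BEGJ, BGJL, DFJL, FGJL

giving chain groups C_0 ≅ Z^8, C_1 ≅ Z^19, C_2 ≅ Z^19, C_3 ≅ Z^8.

∂_1: C_1 → C_0 maps an edge to its endpoints' difference, ∂[p,q] = q − p.
The 8×19 boundary matrix has rank 7 and Smith normal form diag(1,1,1,1,1,1,1).

∂_2: C_2 → C_1 maps a triangle to the signed sum of its edges. For instance
  ∂DFL = FL − DL + DF,
  ∂BEG = EG − BG + BE.
This gives a 19×19 integer matrix of rank 12; reducing to Smith normal form yields diagonal entries (1,1,1,1,1,1,1,1,1,1,1,1).

Boundary ∂_3: C_3 → C_2 sends each 3-simplex σ to the alternating sum Σ_i (−1)^i (σ with its i-th vertex removed). For instance
  ∂FGJL = GJL − FJL + FGL − FGJ,
  ∂BGJL = GJL − BJL + BGL − BGJ.
This gives a 19×8 integer matrix of rank 7; reducing to Smith normal form yields diagonal entries (1,1,1,1,1,1,1).

Now H_k = ker ∂_k / im ∂_{k+1}, so:

  H_0: rank C_0 − rank ∂_1 = 8 − 7 = 1, and the invariant factors of ∂_1 are all 1, so H_0 = Z.
  H_1: rank ker ∂_1 − rank ∂_2 = (19 − 7) − 12 = 0, and the invariant factors of ∂_2 are all 1, so H_1 = 0.
  H_2: rank ker ∂_2 − rank ∂_3 = (19 − 12) − 7 = 0, and the invariant factors of ∂_3 are all 1, so H_2 = 0.
  H_3: rank ker ∂_3 − rank ∂_4 = (8 − 7) − 0 = 1, and there is no ∂_4, so H_3 = Z.

As a check, the Euler characteristic is 8 − 19 + 19 − 8 = 0, which agrees with 1 − 0 + 0 − 1 = 0.

Hence the Betti numbers are b_0 = 1, b_1 = 0, b_2 = 0, b_3 = 1.

b_0 = 1, b_1 = 0, b_2 = 0, b_3 = 1.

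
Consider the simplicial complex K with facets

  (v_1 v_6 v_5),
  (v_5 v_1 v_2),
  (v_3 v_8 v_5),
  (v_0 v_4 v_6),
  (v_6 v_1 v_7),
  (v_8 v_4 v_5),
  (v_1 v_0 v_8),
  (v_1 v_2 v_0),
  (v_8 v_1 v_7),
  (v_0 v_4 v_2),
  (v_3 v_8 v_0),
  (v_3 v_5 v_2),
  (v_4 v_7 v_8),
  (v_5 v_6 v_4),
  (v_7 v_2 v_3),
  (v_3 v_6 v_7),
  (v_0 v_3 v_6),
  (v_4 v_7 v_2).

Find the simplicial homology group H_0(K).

Take the total order v_0 < v_1 < v_2 < v_3 < v_4 < v_5 < v_6 < v_7 < v_8 on the vertex set. Then K (dimension 2) consists of the simplices:

  0-simplices (9): [v_0], [v_1], [v_2], [v_3], [v_4], [v_5], [v_6], [v_7], [v_8]
  1-simplices (27): (27 of them)
  2-simplices (18): (18 of them)

Hence C_0 ≅ Z^9, C_1 ≅ Z^27, C_2 ≅ Z^18.

∂_1: C_1 → C_0 is given by ∂[p,q] = [q] − [p]. For instance
  ∂[v_7,v_8] = [v_8] − [v_7].
The resulting 9×27 matrix has rank 8, and its Smith normal form has invariant factors (1,1,1,1,1,1,1,1).

Boundary ∂_2: C_2 → C_1 acts by ∂[p,q,r] = [q,r] − [p,r] + [p,q]. For instance
  ∂[v_0,v_4,v_6] = [v_4,v_6] − [v_0,v_6] + [v_0,v_4],
  ∂[v_1,v_2,v_5] = [v_2,v_5] − [v_1,v_5] + [v_1,v_2].
The 27×18 boundary matrix has rank 17 and Smith normal form diag(1,1,1,1,1,1,1,1,1,1,1,1,1,1,1,1,1).

From H_k ≅ ker(∂_k) / im(∂_{k+1}) we obtain:

  H_0: rank C_0 − rank ∂_1 = 9 − 8 = 1, and the invariant factors of ∂_1 are all 1, so H_0 = Z.

H_0 = Z.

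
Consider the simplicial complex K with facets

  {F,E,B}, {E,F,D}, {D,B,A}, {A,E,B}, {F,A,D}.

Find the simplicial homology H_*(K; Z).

H_0 ≅ Z,  H_1 ≅ Z,  H_2 = 0.

K has 5 vertices, 10 edges, 5 triangles.
rank ∂_0 = 0, rank ∂_1 = 4 ⇒ b_0 = 5 − 0 − 4 = 1; all invariant factors of ∂_1 are 1 so no torsion. So H_0 ≅ Z.
rank ∂_1 = 4, rank ∂_2 = 5 ⇒ b_1 = 10 − 4 − 5 = 1; all invariant factors of ∂_2 are 1 so no torsion. So H_1 ≅ Z.
rank ∂_2 = 5, rank ∂_3 = 0 ⇒ b_2 = 5 − 5 − 0 = 0. So H_2 ≅ 0.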